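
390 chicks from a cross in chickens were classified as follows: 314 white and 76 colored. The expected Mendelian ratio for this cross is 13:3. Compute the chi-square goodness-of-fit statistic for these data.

0.139

The 13:3 ratio has 16 parts, so with N = 390 the expected counts are:
  white: 390 × 13/16 = 316.875
  colored: 390 × 3/16 = 73.125
χ² = Σ (O − E)² / E
  white: (314 − 316.875)² / 316.875 = 0.0261
  colored: (76 − 73.125)² / 73.125 = 0.1130
χ² = 0.0261 + 0.1130 = 0.1391 ≈ 0.139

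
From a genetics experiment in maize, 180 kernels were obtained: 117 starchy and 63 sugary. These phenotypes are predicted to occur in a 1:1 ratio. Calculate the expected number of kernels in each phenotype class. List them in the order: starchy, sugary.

90, 90

Expected counts for N = 180 under a 1:1 ratio (total parts = 2):
  starchy: 180 × 1/2 = 90
  sugary: 180 × 1/2 = 90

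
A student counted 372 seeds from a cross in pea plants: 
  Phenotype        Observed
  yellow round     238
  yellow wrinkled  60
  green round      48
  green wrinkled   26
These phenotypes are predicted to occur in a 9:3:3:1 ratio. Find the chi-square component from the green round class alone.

6.782

Total ratio parts = 16. Expected numbers out of 372:
  yellow round: 372 × 9/16 = 209.25
  yellow wrinkled: 372 × 3/16 = 69.75
  green round: 372 × 3/16 = 69.75
  green wrinkled: 372 × 1/16 = 23.25
Contribution of green round: (48 − 69.75)² / 69.75 = 6.7823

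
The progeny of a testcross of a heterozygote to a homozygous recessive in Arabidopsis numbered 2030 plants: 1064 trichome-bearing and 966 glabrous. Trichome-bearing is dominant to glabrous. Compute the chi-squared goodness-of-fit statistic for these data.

4.731

A testcross of a heterozygote (Aa × aa) gives a 1:1 phenotypic ratio.
Expected counts for N = 2030 under a 1:1 ratio (total parts = 2):
  trichome-bearing: 2030 × 1/2 = 1015
  glabrous: 2030 × 1/2 = 1015
χ² = Σ (O − E)² / E
  trichome-bearing: (1064 − 1015)² / 1015 = 2.3655
  glabrous: (966 − 1015)² / 1015 = 2.3655
χ² = 2.3655 + 2.3655 = 4.731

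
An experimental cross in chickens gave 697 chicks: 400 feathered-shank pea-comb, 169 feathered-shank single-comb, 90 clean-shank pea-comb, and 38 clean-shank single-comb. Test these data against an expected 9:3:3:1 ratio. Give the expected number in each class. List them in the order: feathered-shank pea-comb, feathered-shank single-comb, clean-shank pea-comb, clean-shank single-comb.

The 9:3:3:1 ratio has 16 parts, so with N = 697 the expected counts are:
  feathered-shank pea-comb: 697 × 9/16 = 392.0625
  feathered-shank single-comb: 697 × 3/16 = 130.6875
  clean-shank pea-comb: 697 × 3/16 = 130.6875
  clean-shank single-comb: 697 × 1/16 = 43.5625

392.0625, 130.6875, 130.6875, 43.5625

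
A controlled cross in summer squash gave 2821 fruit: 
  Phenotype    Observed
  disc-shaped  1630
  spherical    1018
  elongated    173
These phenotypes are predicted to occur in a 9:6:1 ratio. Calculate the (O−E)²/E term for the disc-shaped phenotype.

The 9:6:1 ratio has 16 parts, so with N = 2821 the expected counts are:
  disc-shaped: 2821 × 9/16 = 1586.8125
  spherical: 2821 × 6/16 = 1057.875
  elongated: 2821 × 1/16 = 176.3125
Contribution of disc-shaped: (1630 − 1586.8125)² / 1586.8125 = 1.1754

1.175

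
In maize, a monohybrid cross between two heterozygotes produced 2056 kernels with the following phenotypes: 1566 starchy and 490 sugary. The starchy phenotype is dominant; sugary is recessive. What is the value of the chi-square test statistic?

For a monohybrid cross between heterozygotes with complete dominance, the expected phenotypic ratio is 3:1.
Total ratio parts = 4. Expected numbers out of 2056:
  starchy: 2056 × 3/4 = 1542
  sugary: 2056 × 1/4 = 514
χ² = Σ (O − E)² / E
  starchy: (1566 − 1542)² / 1542 = 0.3735
  sugary: (490 − 514)² / 514 = 1.1206
χ² = 0.3735 + 1.1206 = 1.4941 ≈ 1.494

1.494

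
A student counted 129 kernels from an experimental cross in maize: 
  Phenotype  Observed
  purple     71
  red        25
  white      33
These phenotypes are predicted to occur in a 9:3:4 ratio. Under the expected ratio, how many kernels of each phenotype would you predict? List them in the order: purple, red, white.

72.5625, 24.1875, 32.25

The 9:3:4 ratio has 16 parts, so with N = 129 the expected counts are:
  purple: 129 × 9/16 = 72.5625
  red: 129 × 3/16 = 24.1875
  white: 129 × 4/16 = 32.25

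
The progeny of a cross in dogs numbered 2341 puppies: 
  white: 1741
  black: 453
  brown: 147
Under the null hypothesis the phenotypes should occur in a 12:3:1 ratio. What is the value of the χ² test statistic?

Expected counts for N = 2341 under a 12:3:1 ratio (total parts = 16):
  white: 2341 × 12/16 = 1755.75
  black: 2341 × 3/16 = 438.9375
  brown: 2341 × 1/16 = 146.3125
χ² = Σ (O − E)² / E
  white: (1741 − 1755.75)² / 1755.75 = 0.1239
  black: (453 − 438.9375)² / 438.9375 = 0.4505
  brown: (147 − 146.3125)² / 146.3125 = 0.0032
χ² = 0.1239 + 0.4505 + 0.0032 = 0.5776 ≈ 0.578

0.578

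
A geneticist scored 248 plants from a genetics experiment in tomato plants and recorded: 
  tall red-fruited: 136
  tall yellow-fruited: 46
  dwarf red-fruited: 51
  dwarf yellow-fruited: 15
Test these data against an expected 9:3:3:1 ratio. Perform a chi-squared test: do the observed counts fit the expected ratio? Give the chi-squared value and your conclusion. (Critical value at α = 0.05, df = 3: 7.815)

The 9:3:3:1 ratio has 16 parts, so with N = 248 the expected counts are:
  tall red-fruited: 248 × 9/16 = 139.5
  tall yellow-fruited: 248 × 3/16 = 46.5
  dwarf red-fruited: 248 × 3/16 = 46.5
  dwarf yellow-fruited: 248 × 1/16 = 15.5
χ² = Σ (O − E)² / E
  tall red-fruited: (136 − 139.5)² / 139.5 = 0.0878
  tall yellow-fruited: (46 − 46.5)² / 46.5 = 0.0054
  dwarf red-fruited: (51 − 46.5)² / 46.5 = 0.4355
  dwarf yellow-fruited: (15 − 15.5)² / 15.5 = 0.0161
χ² = 0.0878 + 0.0054 + 0.4355 + 0.0161 = 0.5448 ≈ 0.545
Degrees of freedom = 4 − 1 = 3; critical value at α = 0.05 is 7.815.
Since 0.545 < 7.815, we fail to reject the null hypothesis — the data are consistent with the 9:3:3:1 ratio.

0.545; consistent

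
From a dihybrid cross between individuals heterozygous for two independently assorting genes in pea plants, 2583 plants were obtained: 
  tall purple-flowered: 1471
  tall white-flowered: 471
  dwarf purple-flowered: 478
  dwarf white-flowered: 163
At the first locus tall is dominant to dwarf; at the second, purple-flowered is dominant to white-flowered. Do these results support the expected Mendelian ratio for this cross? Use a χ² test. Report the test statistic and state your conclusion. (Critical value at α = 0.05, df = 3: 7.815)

A dihybrid F₂ with independent assortment and complete dominance at both loci gives a 9:3:3:1 phenotypic ratio.
Expected counts for N = 2583 under a 9:3:3:1 ratio (total parts = 16):
  tall purple-flowered: 2583 × 9/16 = 1452.9375
  tall white-flowered: 2583 × 3/16 = 484.3125
  dwarf purple-flowered: 2583 × 3/16 = 484.3125
  dwarf white-flowered: 2583 × 1/16 = 161.4375
χ² = Σ (O − E)² / E
  tall purple-flowered: (1471 − 1452.9375)² / 1452.9375 = 0.2245
  tall white-flowered: (471 − 484.3125)² / 484.3125 = 0.3659
  dwarf purple-flowered: (478 − 484.3125)² / 484.3125 = 0.0823
  dwarf white-flowered: (163 − 161.4375)² / 161.4375 = 0.0151
χ² = 0.2245 + 0.3659 + 0.0823 + 0.0151 = 0.6878 ≈ 0.688
Degrees of freedom = 4 − 1 = 3; critical value at α = 0.05 is 7.815.
Since 0.688 < 7.815, we fail to reject the null hypothesis — the data are consistent with the 9:3:3:1 ratio.

0.688; consistent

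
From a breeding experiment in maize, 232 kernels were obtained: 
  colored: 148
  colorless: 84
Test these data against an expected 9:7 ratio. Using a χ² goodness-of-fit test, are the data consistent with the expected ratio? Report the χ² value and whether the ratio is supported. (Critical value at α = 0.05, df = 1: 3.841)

Total ratio parts = 16. Expected numbers out of 232:
  colored: 232 × 9/16 = 130.5
  colorless: 232 × 7/16 = 101.5
χ² = Σ (O − E)² / E
  colored: (148 − 130.5)² / 130.5 = 2.3467
  colorless: (84 − 101.5)² / 101.5 = 3.0172
χ² = 2.3467 + 3.0172 = 5.3639 ≈ 5.364
Degrees of freedom = 2 − 1 = 1; critical value at α = 0.05 is 3.841.
Since 5.364 > 3.841, we reject the null hypothesis — the data do not fit the 9:7 ratio.

5.364; not consistent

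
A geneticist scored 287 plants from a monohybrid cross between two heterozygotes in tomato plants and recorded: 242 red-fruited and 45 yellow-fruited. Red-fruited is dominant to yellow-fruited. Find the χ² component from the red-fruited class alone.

3.324

For a monohybrid cross between heterozygotes with complete dominance, the expected phenotypic ratio is 3:1.
Under the 3:1 hypothesis (Σ ratio = 4, N = 287):
  red-fruited: 287 × 3/4 = 215.25
  yellow-fruited: 287 × 1/4 = 71.75
Contribution of red-fruited: (242 − 215.25)² / 215.25 = 3.3243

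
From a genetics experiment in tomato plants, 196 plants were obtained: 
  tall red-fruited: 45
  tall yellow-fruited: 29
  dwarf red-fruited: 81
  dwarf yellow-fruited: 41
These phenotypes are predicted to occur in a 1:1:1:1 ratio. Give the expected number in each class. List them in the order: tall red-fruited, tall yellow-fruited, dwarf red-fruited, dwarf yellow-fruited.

Under the 1:1:1:1 hypothesis (Σ ratio = 4, N = 196):
  tall red-fruited: 196 × 1/4 = 49
  tall yellow-fruited: 196 × 1/4 = 49
  dwarf red-fruited: 196 × 1/4 = 49
  dwarf yellow-fruited: 196 × 1/4 = 49

49, 49, 49, 49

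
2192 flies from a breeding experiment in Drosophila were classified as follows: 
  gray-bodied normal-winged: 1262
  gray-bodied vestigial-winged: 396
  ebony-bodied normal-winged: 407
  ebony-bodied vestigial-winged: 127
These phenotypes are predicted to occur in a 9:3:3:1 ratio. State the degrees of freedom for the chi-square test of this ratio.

A goodness-of-fit test with 4 phenotype classes has df = 4 − 1 = 3.

3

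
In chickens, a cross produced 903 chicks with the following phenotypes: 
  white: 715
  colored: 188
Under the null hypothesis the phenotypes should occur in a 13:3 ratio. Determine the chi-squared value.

2.539

The 13:3 ratio has 16 parts, so with N = 903 the expected counts are:
  white: 903 × 13/16 = 733.6875
  colored: 903 × 3/16 = 169.3125
χ² = Σ (O − E)² / E
  white: (715 − 733.6875)² / 733.6875 = 0.4760
  colored: (188 − 169.3125)² / 169.3125 = 2.0626
χ² = 0.4760 + 2.0626 = 2.5386 ≈ 2.539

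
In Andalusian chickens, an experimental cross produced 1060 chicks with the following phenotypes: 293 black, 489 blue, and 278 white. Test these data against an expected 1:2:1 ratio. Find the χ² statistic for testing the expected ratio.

6.768

Total ratio parts = 4. Expected numbers out of 1060:
  black: 1060 × 1/4 = 265
  blue: 1060 × 2/4 = 530
  white: 1060 × 1/4 = 265
χ² = Σ (O − E)² / E
  black: (293 − 265)² / 265 = 2.9585
  blue: (489 − 530)² / 530 = 3.1717
  white: (278 − 265)² / 265 = 0.6377
χ² = 2.9585 + 3.1717 + 0.6377 = 6.7679 ≈ 6.768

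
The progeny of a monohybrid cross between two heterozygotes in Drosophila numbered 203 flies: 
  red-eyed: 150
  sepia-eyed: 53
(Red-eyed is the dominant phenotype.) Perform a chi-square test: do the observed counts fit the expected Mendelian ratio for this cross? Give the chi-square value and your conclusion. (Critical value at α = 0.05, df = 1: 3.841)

For a monohybrid cross between heterozygotes with complete dominance, the expected phenotypic ratio is 3:1.
Expected counts for N = 203 under a 3:1 ratio (total parts = 4):
  red-eyed: 203 × 3/4 = 152.25
  sepia-eyed: 203 × 1/4 = 50.75
χ² = Σ (O − E)² / E
  red-eyed: (150 − 152.25)² / 152.25 = 0.0333
  sepia-eyed: (53 − 50.75)² / 50.75 = 0.0998
χ² = 0.0333 + 0.0998 = 0.1331 ≈ 0.133
Degrees of freedom = 2 − 1 = 1; critical value at α = 0.05 is 3.841.
Since 0.133 < 3.841, we fail to reject the null hypothesis — the data are consistent with the 3:1 ratio.

0.133; consistent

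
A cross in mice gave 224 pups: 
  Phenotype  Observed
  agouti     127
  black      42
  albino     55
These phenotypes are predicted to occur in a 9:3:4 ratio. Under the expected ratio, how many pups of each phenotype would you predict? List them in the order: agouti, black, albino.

Under the 9:3:4 hypothesis (Σ ratio = 16, N = 224):
  agouti: 224 × 9/16 = 126
  black: 224 × 3/16 = 42
  albino: 224 × 4/16 = 56

126, 42, 56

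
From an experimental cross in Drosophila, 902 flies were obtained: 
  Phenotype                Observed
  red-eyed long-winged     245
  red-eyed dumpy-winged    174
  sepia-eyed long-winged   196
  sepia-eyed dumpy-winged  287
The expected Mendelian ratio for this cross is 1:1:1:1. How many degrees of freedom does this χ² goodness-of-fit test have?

3

A goodness-of-fit test with 4 phenotype classes has df = 4 − 1 = 3.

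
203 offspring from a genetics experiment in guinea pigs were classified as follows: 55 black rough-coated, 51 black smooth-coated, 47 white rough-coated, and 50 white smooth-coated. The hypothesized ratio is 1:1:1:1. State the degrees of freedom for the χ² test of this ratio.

A goodness-of-fit test with 4 phenotype classes has df = 4 − 1 = 3.

3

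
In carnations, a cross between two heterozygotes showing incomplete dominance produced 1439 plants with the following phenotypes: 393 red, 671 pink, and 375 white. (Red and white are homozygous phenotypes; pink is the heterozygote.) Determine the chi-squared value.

With incomplete dominance, a heterozygote × heterozygote cross gives a 1:2:1 phenotypic ratio.
Under the 1:2:1 hypothesis (Σ ratio = 4, N = 1439):
  red: 1439 × 1/4 = 359.75
  pink: 1439 × 2/4 = 719.5
  white: 1439 × 1/4 = 359.75
χ² = Σ (O − E)² / E
  red: (393 − 359.75)² / 359.75 = 3.0731
  pink: (671 − 719.5)² / 719.5 = 3.2693
  white: (375 − 359.75)² / 359.75 = 0.6465
χ² = 3.0731 + 3.2693 + 0.6465 = 6.9889 ≈ 6.989

6.989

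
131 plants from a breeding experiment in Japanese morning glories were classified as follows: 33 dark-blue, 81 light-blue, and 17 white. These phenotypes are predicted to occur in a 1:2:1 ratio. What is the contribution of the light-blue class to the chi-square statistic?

Total ratio parts = 4. Expected numbers out of 131:
  dark-blue: 131 × 1/4 = 32.75
  light-blue: 131 × 2/4 = 65.5
  white: 131 × 1/4 = 32.75
Contribution of light-blue: (81 − 65.5)² / 65.5 = 3.6679

3.668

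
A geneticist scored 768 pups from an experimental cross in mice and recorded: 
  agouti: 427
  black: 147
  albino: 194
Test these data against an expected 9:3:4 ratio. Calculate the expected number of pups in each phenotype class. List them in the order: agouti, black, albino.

Total ratio parts = 16. Expected numbers out of 768:
  agouti: 768 × 9/16 = 432
  black: 768 × 3/16 = 144
  albino: 768 × 4/16 = 192

432, 144, 192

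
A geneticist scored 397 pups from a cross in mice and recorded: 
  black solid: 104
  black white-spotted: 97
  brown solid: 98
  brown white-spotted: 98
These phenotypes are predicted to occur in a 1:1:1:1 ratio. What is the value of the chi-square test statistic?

0.310

Total ratio parts = 4. Expected numbers out of 397:
  black solid: 397 × 1/4 = 99.25
  black white-spotted: 397 × 1/4 = 99.25
  brown solid: 397 × 1/4 = 99.25
  brown white-spotted: 397 × 1/4 = 99.25
χ² = Σ (O − E)² / E
  black solid: (104 − 99.25)² / 99.25 = 0.2273
  black white-spotted: (97 − 99.25)² / 99.25 = 0.0510
  brown solid: (98 − 99.25)² / 99.25 = 0.0157
  brown white-spotted: (98 − 99.25)² / 99.25 = 0.0157
χ² = 0.2273 + 0.0510 + 0.0157 + 0.0157 = 0.3097 ≈ 0.310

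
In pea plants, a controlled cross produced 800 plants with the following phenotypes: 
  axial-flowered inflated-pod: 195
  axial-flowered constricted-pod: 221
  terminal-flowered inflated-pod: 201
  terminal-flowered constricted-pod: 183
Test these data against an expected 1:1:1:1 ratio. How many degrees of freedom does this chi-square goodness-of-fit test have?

A goodness-of-fit test with 4 phenotype classes has df = 4 − 1 = 3.

3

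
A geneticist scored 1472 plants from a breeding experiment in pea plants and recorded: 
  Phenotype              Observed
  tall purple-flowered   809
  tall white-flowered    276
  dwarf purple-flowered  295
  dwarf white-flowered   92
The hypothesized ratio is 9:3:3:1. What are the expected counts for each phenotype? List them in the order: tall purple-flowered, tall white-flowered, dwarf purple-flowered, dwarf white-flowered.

828, 276, 276, 92

The 9:3:3:1 ratio has 16 parts, so with N = 1472 the expected counts are:
  tall purple-flowered: 1472 × 9/16 = 828
  tall white-flowered: 1472 × 3/16 = 276
  dwarf purple-flowered: 1472 × 3/16 = 276
  dwarf white-flowered: 1472 × 1/16 = 92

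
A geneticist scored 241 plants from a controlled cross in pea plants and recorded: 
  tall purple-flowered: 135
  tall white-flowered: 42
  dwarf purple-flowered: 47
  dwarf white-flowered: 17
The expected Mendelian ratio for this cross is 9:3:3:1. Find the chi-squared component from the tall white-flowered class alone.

0.225

Expected counts for N = 241 under a 9:3:3:1 ratio (total parts = 16):
  tall purple-flowered: 241 × 9/16 = 135.5625
  tall white-flowered: 241 × 3/16 = 45.1875
  dwarf purple-flowered: 241 × 3/16 = 45.1875
  dwarf white-flowered: 241 × 1/16 = 15.0625
Contribution of tall white-flowered: (42 − 45.1875)² / 45.1875 = 0.2248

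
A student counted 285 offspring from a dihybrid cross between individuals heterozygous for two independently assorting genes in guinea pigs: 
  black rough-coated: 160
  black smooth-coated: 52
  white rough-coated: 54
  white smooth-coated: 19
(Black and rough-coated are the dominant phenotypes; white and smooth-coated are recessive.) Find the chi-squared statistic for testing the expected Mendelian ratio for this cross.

0.124

A dihybrid F₂ with independent assortment and complete dominance at both loci gives a 9:3:3:1 phenotypic ratio.
Expected counts for N = 285 under a 9:3:3:1 ratio (total parts = 16):
  black rough-coated: 285 × 9/16 = 160.3125
  black smooth-coated: 285 × 3/16 = 53.4375
  white rough-coated: 285 × 3/16 = 53.4375
  white smooth-coated: 285 × 1/16 = 17.8125
χ² = Σ (O − E)² / E
  black rough-coated: (160 − 160.3125)² / 160.3125 = 0.0006
  black smooth-coated: (52 − 53.4375)² / 53.4375 = 0.0387
  white rough-coated: (54 − 53.4375)² / 53.4375 = 0.0059
  white smooth-coated: (19 − 17.8125)² / 17.8125 = 0.0792
χ² = 0.0006 + 0.0387 + 0.0059 + 0.0792 = 0.1244 ≈ 0.124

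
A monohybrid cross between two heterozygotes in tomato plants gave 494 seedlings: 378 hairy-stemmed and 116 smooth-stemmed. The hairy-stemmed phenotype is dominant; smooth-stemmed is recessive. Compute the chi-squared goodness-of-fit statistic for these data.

For a monohybrid cross between heterozygotes with complete dominance, the expected phenotypic ratio is 3:1.
The 3:1 ratio has 4 parts, so with N = 494 the expected counts are:
  hairy-stemmed: 494 × 3/4 = 370.5
  smooth-stemmed: 494 × 1/4 = 123.5
χ² = Σ (O − E)² / E
  hairy-stemmed: (378 − 370.5)² / 370.5 = 0.1518
  smooth-stemmed: (116 − 123.5)² / 123.5 = 0.4555
χ² = 0.1518 + 0.4555 = 0.6073 ≈ 0.607

0.607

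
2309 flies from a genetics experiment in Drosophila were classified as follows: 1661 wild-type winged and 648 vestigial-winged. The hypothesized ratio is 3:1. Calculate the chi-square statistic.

Total ratio parts = 4. Expected numbers out of 2309:
  wild-type winged: 2309 × 3/4 = 1731.75
  vestigial-winged: 2309 × 1/4 = 577.25
χ² = Σ (O − E)² / E
  wild-type winged: (1661 − 1731.75)² / 1731.75 = 2.8905
  vestigial-winged: (648 − 577.25)² / 577.25 = 8.6714
χ² = 2.8905 + 8.6714 = 11.5619 ≈ 11.562

11.562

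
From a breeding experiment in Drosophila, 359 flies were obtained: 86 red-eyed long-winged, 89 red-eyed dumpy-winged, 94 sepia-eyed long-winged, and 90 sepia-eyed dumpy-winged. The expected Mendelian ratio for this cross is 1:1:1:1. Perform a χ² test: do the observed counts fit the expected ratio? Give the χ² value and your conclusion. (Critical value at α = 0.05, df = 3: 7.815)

0.365; consistent

Expected counts for N = 359 under a 1:1:1:1 ratio (total parts = 4):
  red-eyed long-winged: 359 × 1/4 = 89.75
  red-eyed dumpy-winged: 359 × 1/4 = 89.75
  sepia-eyed long-winged: 359 × 1/4 = 89.75
  sepia-eyed dumpy-winged: 359 × 1/4 = 89.75
χ² = Σ (O − E)² / E
  red-eyed long-winged: (86 − 89.75)² / 89.75 = 0.1567
  red-eyed dumpy-winged: (89 − 89.75)² / 89.75 = 0.0063
  sepia-eyed long-winged: (94 − 89.75)² / 89.75 = 0.2013
  sepia-eyed dumpy-winged: (90 − 89.75)² / 89.75 = 0.0007
χ² = 0.1567 + 0.0063 + 0.2013 + 0.0007 = 0.365
Degrees of freedom = 4 − 1 = 3; critical value at α = 0.05 is 7.815.
Since 0.365 < 7.815, we fail to reject the null hypothesis — the data are consistent with the 1:1:1:1 ratio.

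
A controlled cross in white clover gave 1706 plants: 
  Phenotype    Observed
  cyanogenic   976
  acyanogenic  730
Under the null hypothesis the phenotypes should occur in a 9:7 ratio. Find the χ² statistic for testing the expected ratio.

0.639

Expected counts for N = 1706 under a 9:7 ratio (total parts = 16):
  cyanogenic: 1706 × 9/16 = 959.625
  acyanogenic: 1706 × 7/16 = 746.375
χ² = Σ (O − E)² / E
  cyanogenic: (976 − 959.625)² / 959.625 = 0.2794
  acyanogenic: (730 − 746.375)² / 746.375 = 0.3593
χ² = 0.2794 + 0.3593 = 0.6387 ≈ 0.639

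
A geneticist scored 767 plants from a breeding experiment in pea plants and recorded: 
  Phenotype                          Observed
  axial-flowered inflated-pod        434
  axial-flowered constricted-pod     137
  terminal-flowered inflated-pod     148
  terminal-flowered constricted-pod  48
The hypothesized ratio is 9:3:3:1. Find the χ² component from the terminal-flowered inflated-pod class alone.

The 9:3:3:1 ratio has 16 parts, so with N = 767 the expected counts are:
  axial-flowered inflated-pod: 767 × 9/16 = 431.4375
  axial-flowered constricted-pod: 767 × 3/16 = 143.8125
  terminal-flowered inflated-pod: 767 × 3/16 = 143.8125
  terminal-flowered constricted-pod: 767 × 1/16 = 47.9375
Contribution of terminal-flowered inflated-pod: (148 − 143.8125)² / 143.8125 = 0.1219

0.122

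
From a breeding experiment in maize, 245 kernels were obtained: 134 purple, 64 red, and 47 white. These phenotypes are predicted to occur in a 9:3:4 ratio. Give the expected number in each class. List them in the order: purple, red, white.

Expected counts for N = 245 under a 9:3:4 ratio (total parts = 16):
  purple: 245 × 9/16 = 137.8125
  red: 245 × 3/16 = 45.9375
  white: 245 × 4/16 = 61.25

137.8125, 45.9375, 61.25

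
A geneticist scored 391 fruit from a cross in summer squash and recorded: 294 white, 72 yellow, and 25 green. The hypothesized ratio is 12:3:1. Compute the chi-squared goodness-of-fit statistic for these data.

The 12:3:1 ratio has 16 parts, so with N = 391 the expected counts are:
  white: 391 × 12/16 = 293.25
  yellow: 391 × 3/16 = 73.3125
  green: 391 × 1/16 = 24.4375
χ² = Σ (O − E)² / E
  white: (294 − 293.25)² / 293.25 = 0.0019
  yellow: (72 − 73.3125)² / 73.3125 = 0.0235
  green: (25 − 24.4375)² / 24.4375 = 0.0129
χ² = 0.0019 + 0.0235 + 0.0129 = 0.0383 ≈ 0.038

0.038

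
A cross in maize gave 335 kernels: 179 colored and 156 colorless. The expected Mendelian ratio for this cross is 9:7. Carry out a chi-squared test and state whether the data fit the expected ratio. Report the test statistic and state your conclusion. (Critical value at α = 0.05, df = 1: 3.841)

1.080; consistent

Under the 9:7 hypothesis (Σ ratio = 16, N = 335):
  colored: 335 × 9/16 = 188.4375
  colorless: 335 × 7/16 = 146.5625
χ² = Σ (O − E)² / E
  colored: (179 − 188.4375)² / 188.4375 = 0.4727
  colorless: (156 − 146.5625)² / 146.5625 = 0.6077
χ² = 0.4727 + 0.6077 = 1.0804 ≈ 1.080
Degrees of freedom = 2 − 1 = 1; critical value at α = 0.05 is 3.841.
Since 1.080 < 3.841, we fail to reject the null hypothesis — the data are consistent with the 9:7 ratio.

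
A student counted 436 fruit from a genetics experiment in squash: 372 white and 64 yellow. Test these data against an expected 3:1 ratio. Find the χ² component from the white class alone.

6.193

Total ratio parts = 4. Expected numbers out of 436:
  white: 436 × 3/4 = 327
  yellow: 436 × 1/4 = 109
Contribution of white: (372 − 327)² / 327 = 6.1927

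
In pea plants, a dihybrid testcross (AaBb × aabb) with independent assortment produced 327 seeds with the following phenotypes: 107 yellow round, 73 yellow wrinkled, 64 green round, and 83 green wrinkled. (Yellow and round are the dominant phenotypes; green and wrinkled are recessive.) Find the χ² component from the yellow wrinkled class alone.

A dihybrid testcross with independent assortment gives a 1:1:1:1 ratio.
Total ratio parts = 4. Expected numbers out of 327:
  yellow round: 327 × 1/4 = 81.75
  yellow wrinkled: 327 × 1/4 = 81.75
  green round: 327 × 1/4 = 81.75
  green wrinkled: 327 × 1/4 = 81.75
Contribution of yellow wrinkled: (73 − 81.75)² / 81.75 = 0.9365

0.937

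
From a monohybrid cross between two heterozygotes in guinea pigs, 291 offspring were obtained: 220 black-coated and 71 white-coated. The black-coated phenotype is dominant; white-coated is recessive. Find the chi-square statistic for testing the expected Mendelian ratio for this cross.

For a monohybrid cross between heterozygotes with complete dominance, the expected phenotypic ratio is 3:1.
Expected counts for N = 291 under a 3:1 ratio (total parts = 4):
  black-coated: 291 × 3/4 = 218.25
  white-coated: 291 × 1/4 = 72.75
χ² = Σ (O − E)² / E
  black-coated: (220 − 218.25)² / 218.25 = 0.0140
  white-coated: (71 − 72.75)² / 72.75 = 0.0421
χ² = 0.0140 + 0.0421 = 0.0561 ≈ 0.056

0.056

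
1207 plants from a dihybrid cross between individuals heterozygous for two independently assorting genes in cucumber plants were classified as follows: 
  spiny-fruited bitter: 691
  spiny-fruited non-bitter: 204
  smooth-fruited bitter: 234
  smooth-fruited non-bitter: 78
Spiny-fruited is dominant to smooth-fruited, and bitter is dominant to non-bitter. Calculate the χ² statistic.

A dihybrid F₂ with independent assortment and complete dominance at both loci gives a 9:3:3:1 phenotypic ratio.
Under the 9:3:3:1 hypothesis (Σ ratio = 16, N = 1207):
  spiny-fruited bitter: 1207 × 9/16 = 678.9375
  spiny-fruited non-bitter: 1207 × 3/16 = 226.3125
  smooth-fruited bitter: 1207 × 3/16 = 226.3125
  smooth-fruited non-bitter: 1207 × 1/16 = 75.4375
χ² = Σ (O − E)² / E
  spiny-fruited bitter: (691 − 678.9375)² / 678.9375 = 0.2143
  spiny-fruited non-bitter: (204 − 226.3125)² / 226.3125 = 2.1998
  smooth-fruited bitter: (234 − 226.3125)² / 226.3125 = 0.2611
  smooth-fruited non-bitter: (78 − 75.4375)² / 75.4375 = 0.0870
χ² = 0.2143 + 2.1998 + 0.2611 + 0.0870 = 2.7622 ≈ 2.762

2.762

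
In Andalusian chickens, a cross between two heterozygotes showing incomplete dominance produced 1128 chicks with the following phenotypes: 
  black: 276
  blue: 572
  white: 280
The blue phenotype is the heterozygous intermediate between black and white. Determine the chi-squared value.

0.255

With incomplete dominance, a heterozygote × heterozygote cross gives a 1:2:1 phenotypic ratio.
Expected counts for N = 1128 under a 1:2:1 ratio (total parts = 4):
  black: 1128 × 1/4 = 282
  blue: 1128 × 2/4 = 564
  white: 1128 × 1/4 = 282
χ² = Σ (O − E)² / E
  black: (276 − 282)² / 282 = 0.1277
  blue: (572 − 564)² / 564 = 0.1135
  white: (280 − 282)² / 282 = 0.0142
χ² = 0.1277 + 0.1135 + 0.0142 = 0.2554 ≈ 0.255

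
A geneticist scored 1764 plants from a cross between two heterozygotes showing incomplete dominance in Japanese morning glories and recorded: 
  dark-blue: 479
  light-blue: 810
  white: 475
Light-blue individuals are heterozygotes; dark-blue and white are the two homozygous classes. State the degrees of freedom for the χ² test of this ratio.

2

With incomplete dominance, a heterozygote × heterozygote cross gives a 1:2:1 phenotypic ratio.
A goodness-of-fit test with 3 phenotype classes has df = 3 − 1 = 2.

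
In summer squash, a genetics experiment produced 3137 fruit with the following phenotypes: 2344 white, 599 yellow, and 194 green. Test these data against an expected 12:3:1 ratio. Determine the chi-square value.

0.253

Expected counts for N = 3137 under a 12:3:1 ratio (total parts = 16):
  white: 3137 × 12/16 = 2352.75
  yellow: 3137 × 3/16 = 588.1875
  green: 3137 × 1/16 = 196.0625
χ² = Σ (O − E)² / E
  white: (2344 − 2352.75)² / 2352.75 = 0.0325
  yellow: (599 − 588.1875)² / 588.1875 = 0.1988
  green: (194 − 196.0625)² / 196.0625 = 0.0217
χ² = 0.0325 + 0.1988 + 0.0217 = 0.253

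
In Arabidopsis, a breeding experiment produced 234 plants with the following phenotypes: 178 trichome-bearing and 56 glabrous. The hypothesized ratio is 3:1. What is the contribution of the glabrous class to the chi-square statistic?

0.107

Expected counts for N = 234 under a 3:1 ratio (total parts = 4):
  trichome-bearing: 234 × 3/4 = 175.5
  glabrous: 234 × 1/4 = 58.5
Contribution of glabrous: (56 − 58.5)² / 58.5 = 0.1068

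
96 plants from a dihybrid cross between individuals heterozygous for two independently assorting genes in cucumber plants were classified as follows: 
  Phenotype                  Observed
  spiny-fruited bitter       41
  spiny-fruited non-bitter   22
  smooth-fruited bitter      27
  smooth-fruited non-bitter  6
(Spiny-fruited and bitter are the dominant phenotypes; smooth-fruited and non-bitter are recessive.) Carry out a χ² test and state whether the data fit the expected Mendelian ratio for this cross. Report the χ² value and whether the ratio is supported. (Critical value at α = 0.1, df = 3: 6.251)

8.519; not consistent

A dihybrid F₂ with independent assortment and complete dominance at both loci gives a 9:3:3:1 phenotypic ratio.
Expected counts for N = 96 under a 9:3:3:1 ratio (total parts = 16):
  spiny-fruited bitter: 96 × 9/16 = 54
  spiny-fruited non-bitter: 96 × 3/16 = 18
  smooth-fruited bitter: 96 × 3/16 = 18
  smooth-fruited non-bitter: 96 × 1/16 = 6
χ² = Σ (O − E)² / E
  spiny-fruited bitter: (41 − 54)² / 54 = 3.1296
  spiny-fruited non-bitter: (22 − 18)² / 18 = 0.8889
  smooth-fruited bitter: (27 − 18)² / 18 = 4.5000
  smooth-fruited non-bitter: (6 − 6)² / 6 = 0.0000
χ² = 3.1296 + 0.8889 + 4.5000 + 0.0000 = 8.5185 ≈ 8.519
Degrees of freedom = 4 − 1 = 3; critical value at α = 0.1 is 6.251.
Since 8.519 > 6.251, we reject the null hypothesis — the data do not fit the 9:3:3:1 ratio.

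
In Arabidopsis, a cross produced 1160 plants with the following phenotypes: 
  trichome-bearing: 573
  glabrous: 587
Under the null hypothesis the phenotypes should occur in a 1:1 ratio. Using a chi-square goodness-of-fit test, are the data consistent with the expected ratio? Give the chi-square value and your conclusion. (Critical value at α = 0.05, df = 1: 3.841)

0.169; consistent

The 1:1 ratio has 2 parts, so with N = 1160 the expected counts are:
  trichome-bearing: 1160 × 1/2 = 580
  glabrous: 1160 × 1/2 = 580
χ² = Σ (O − E)² / E
  trichome-bearing: (573 − 580)² / 580 = 0.0845
  glabrous: (587 − 580)² / 580 = 0.0845
χ² = 0.0845 + 0.0845 = 0.169
Degrees of freedom = 2 − 1 = 1; critical value at α = 0.05 is 3.841.
Since 0.169 < 3.841, we fail to reject the null hypothesis — the data are consistent with the 1:1 ratio.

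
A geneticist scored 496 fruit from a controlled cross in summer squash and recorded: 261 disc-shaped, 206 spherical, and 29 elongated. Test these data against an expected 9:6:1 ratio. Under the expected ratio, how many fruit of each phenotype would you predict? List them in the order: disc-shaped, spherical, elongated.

279, 186, 31

Under the 9:6:1 hypothesis (Σ ratio = 16, N = 496):
  disc-shaped: 496 × 9/16 = 279
  spherical: 496 × 6/16 = 186
  elongated: 496 × 1/16 = 31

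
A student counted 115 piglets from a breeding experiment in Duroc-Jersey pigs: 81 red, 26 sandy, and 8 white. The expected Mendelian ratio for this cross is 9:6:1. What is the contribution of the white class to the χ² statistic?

0.092

The 9:6:1 ratio has 16 parts, so with N = 115 the expected counts are:
  red: 115 × 9/16 = 64.6875
  sandy: 115 × 6/16 = 43.125
  white: 115 × 1/16 = 7.1875
Contribution of white: (8 − 7.1875)² / 7.1875 = 0.0918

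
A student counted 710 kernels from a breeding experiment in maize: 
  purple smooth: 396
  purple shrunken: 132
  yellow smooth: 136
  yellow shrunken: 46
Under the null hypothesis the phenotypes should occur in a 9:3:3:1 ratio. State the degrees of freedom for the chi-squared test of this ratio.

3

A goodness-of-fit test with 4 phenotype classes has df = 4 − 1 = 3.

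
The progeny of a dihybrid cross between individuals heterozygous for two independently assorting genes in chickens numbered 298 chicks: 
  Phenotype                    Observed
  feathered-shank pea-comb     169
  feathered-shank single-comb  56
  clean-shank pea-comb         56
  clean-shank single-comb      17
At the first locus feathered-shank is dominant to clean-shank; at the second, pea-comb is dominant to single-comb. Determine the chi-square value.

0.154

A dihybrid F₂ with independent assortment and complete dominance at both loci gives a 9:3:3:1 phenotypic ratio.
The 9:3:3:1 ratio has 16 parts, so with N = 298 the expected counts are:
  feathered-shank pea-comb: 298 × 9/16 = 167.625
  feathered-shank single-comb: 298 × 3/16 = 55.875
  clean-shank pea-comb: 298 × 3/16 = 55.875
  clean-shank single-comb: 298 × 1/16 = 18.625
χ² = Σ (O − E)² / E
  feathered-shank pea-comb: (169 − 167.625)² / 167.625 = 0.0113
  feathered-shank single-comb: (56 − 55.875)² / 55.875 = 0.0003
  clean-shank pea-comb: (56 − 55.875)² / 55.875 = 0.0003
  clean-shank single-comb: (17 − 18.625)² / 18.625 = 0.1418
χ² = 0.0113 + 0.0003 + 0.0003 + 0.1418 = 0.1537 ≈ 0.154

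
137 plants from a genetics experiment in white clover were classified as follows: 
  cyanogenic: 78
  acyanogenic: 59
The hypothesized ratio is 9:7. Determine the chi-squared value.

0.026

Total ratio parts = 16. Expected numbers out of 137:
  cyanogenic: 137 × 9/16 = 77.0625
  acyanogenic: 137 × 7/16 = 59.9375
χ² = Σ (O − E)² / E
  cyanogenic: (78 − 77.0625)² / 77.0625 = 0.0114
  acyanogenic: (59 − 59.9375)² / 59.9375 = 0.0147
χ² = 0.0114 + 0.0147 = 0.0261 ≈ 0.026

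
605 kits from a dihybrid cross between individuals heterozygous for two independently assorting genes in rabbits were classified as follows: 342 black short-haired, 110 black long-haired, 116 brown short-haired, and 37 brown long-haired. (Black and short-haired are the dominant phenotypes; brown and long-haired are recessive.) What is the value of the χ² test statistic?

0.188

A dihybrid F₂ with independent assortment and complete dominance at both loci gives a 9:3:3:1 phenotypic ratio.
Expected counts for N = 605 under a 9:3:3:1 ratio (total parts = 16):
  black short-haired: 605 × 9/16 = 340.3125
  black long-haired: 605 × 3/16 = 113.4375
  brown short-haired: 605 × 3/16 = 113.4375
  brown long-haired: 605 × 1/16 = 37.8125
χ² = Σ (O − E)² / E
  black short-haired: (342 − 340.3125)² / 340.3125 = 0.0084
  black long-haired: (110 − 113.4375)² / 113.4375 = 0.1042
  brown short-haired: (116 − 113.4375)² / 113.4375 = 0.0579
  brown long-haired: (37 − 37.8125)² / 37.8125 = 0.0175
χ² = 0.0084 + 0.1042 + 0.0579 + 0.0175 = 0.188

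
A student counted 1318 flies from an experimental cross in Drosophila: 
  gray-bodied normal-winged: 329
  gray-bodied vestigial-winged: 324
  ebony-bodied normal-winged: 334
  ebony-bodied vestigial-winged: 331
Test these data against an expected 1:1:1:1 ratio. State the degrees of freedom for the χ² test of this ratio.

A goodness-of-fit test with 4 phenotype classes has df = 4 − 1 = 3.

3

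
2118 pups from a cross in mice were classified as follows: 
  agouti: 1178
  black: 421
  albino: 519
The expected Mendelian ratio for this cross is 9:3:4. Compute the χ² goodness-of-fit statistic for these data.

1.794

Expected counts for N = 2118 under a 9:3:4 ratio (total parts = 16):
  agouti: 2118 × 9/16 = 1191.375
  black: 2118 × 3/16 = 397.125
  albino: 2118 × 4/16 = 529.5
χ² = Σ (O − E)² / E
  agouti: (1178 − 1191.375)² / 1191.375 = 0.1502
  black: (421 − 397.125)² / 397.125 = 1.4354
  albino: (519 − 529.5)² / 529.5 = 0.2082
χ² = 0.1502 + 1.4354 + 0.2082 = 1.7938 ≈ 1.794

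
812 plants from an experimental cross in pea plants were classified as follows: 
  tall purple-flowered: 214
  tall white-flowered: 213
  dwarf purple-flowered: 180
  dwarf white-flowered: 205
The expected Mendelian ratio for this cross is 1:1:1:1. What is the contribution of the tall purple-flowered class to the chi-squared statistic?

0.596

Expected counts for N = 812 under a 1:1:1:1 ratio (total parts = 4):
  tall purple-flowered: 812 × 1/4 = 203
  tall white-flowered: 812 × 1/4 = 203
  dwarf purple-flowered: 812 × 1/4 = 203
  dwarf white-flowered: 812 × 1/4 = 203
Contribution of tall purple-flowered: (214 − 203)² / 203 = 0.5961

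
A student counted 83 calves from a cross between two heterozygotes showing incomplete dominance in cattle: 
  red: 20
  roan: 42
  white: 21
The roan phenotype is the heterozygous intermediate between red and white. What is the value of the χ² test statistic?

With incomplete dominance, a heterozygote × heterozygote cross gives a 1:2:1 phenotypic ratio.
Expected counts for N = 83 under a 1:2:1 ratio (total parts = 4):
  red: 83 × 1/4 = 20.75
  roan: 83 × 2/4 = 41.5
  white: 83 × 1/4 = 20.75
χ² = Σ (O − E)² / E
  red: (20 − 20.75)² / 20.75 = 0.0271
  roan: (42 − 41.5)² / 41.5 = 0.0060
  white: (21 − 20.75)² / 20.75 = 0.0030
χ² = 0.0271 + 0.0060 + 0.0030 = 0.0361 ≈ 0.036

0.036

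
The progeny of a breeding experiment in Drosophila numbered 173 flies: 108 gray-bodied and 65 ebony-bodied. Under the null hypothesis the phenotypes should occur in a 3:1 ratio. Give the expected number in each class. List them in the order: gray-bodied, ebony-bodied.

The 3:1 ratio has 4 parts, so with N = 173 the expected counts are:
  gray-bodied: 173 × 3/4 = 129.75
  ebony-bodied: 173 × 1/4 = 43.25

129.75, 43.25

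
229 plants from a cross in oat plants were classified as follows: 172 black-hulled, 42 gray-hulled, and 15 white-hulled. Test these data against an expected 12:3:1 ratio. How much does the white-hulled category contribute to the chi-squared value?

The 12:3:1 ratio has 16 parts, so with N = 229 the expected counts are:
  black-hulled: 229 × 12/16 = 171.75
  gray-hulled: 229 × 3/16 = 42.9375
  white-hulled: 229 × 1/16 = 14.3125
Contribution of white-hulled: (15 − 14.3125)² / 14.3125 = 0.0330

0.033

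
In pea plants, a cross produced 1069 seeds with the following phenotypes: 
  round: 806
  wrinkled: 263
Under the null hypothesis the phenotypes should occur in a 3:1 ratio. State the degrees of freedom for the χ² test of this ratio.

A goodness-of-fit test with 2 phenotype classes has df = 2 − 1 = 1.

1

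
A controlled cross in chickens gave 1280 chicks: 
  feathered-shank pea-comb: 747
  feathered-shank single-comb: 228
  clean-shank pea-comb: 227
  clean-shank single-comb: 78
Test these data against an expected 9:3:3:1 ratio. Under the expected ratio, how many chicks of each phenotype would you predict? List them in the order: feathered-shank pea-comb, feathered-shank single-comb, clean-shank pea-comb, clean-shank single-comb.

Total ratio parts = 16. Expected numbers out of 1280:
  feathered-shank pea-comb: 1280 × 9/16 = 720
  feathered-shank single-comb: 1280 × 3/16 = 240
  clean-shank pea-comb: 1280 × 3/16 = 240
  clean-shank single-comb: 1280 × 1/16 = 80

720, 240, 240, 80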